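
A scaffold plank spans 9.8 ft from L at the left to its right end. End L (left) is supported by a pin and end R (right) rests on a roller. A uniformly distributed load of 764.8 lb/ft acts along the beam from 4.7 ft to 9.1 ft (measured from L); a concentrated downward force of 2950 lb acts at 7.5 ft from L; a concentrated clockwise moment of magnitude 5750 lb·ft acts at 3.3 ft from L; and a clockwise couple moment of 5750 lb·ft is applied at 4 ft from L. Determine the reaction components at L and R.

L_x = 0, L_y = 514.7 lb, R_y = 5800 lb

Resultant of the distributed load: 764.8 × 4.4 = 3365.12 lb at 6.9 ft from L.
Taking moments about L: R_y·9.8 − (764.8·4.4)·6.9 − 2950·7.5 − 5750 − 5750 = 0 → R_y = 56844.328/9.8 = 5800.44 ≈ 5800 lb.
ΣF_y = 0: L_y + 5800.44 − 764.8·4.4 − 2950 = 0 → L_y = 514.7 lb.
ΣF_x = 0: no horizontal applied forces, so L_x = 0.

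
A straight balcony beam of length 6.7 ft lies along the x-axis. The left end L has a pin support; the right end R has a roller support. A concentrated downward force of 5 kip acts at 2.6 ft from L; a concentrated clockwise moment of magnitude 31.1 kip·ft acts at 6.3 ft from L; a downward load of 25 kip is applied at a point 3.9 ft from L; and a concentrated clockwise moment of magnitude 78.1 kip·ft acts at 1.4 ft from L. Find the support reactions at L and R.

L_x = 0, L_y = -2.791 kip, R_y = 32.79 kip

Taking moments about L: R_y·6.7 − 5·2.6 − 31.1 − 25·3.9 − 78.1 = 0 → R_y = 219.7/6.7 = 32.791 ≈ 32.79 kip.
ΣF_y = 0: L_y + 32.791 − 5 − 25 = 0 → L_y = -2.791 kip.
ΣF_x = 0: no horizontal applied forces, so L_x = 0.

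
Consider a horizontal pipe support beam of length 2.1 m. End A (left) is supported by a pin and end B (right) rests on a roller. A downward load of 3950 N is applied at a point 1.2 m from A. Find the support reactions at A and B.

A_x = 0, A_y = 1693 N, B_y = 2257 N

Moments about A: B_y·2.1 − 3950·1.2 = 0 → B_y = 4740/2.1 = 2257.14 ≈ 2257 N.
ΣF_y = 0: A_y + 2257.14 − 3950 = 0 → A_y = 1693 N.
ΣF_x = 0: no horizontal applied forces, so A_x = 0.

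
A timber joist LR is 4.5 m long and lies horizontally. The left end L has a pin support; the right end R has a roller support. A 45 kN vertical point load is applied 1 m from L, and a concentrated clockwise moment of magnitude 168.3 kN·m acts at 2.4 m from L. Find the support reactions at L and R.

Moments about L: R_y·4.5 − 45·1 − 168.3 = 0 → R_y = 213.3/4.5 = 47.40 kN.
ΣF_y = 0: L_y + 47.4 − 45 = 0 → L_y = -2.400 kN.
ΣF_x = 0: no horizontal applied forces, so L_x = 0.

L_x = 0, L_y = -2.400 kN, R_y = 47.40 kN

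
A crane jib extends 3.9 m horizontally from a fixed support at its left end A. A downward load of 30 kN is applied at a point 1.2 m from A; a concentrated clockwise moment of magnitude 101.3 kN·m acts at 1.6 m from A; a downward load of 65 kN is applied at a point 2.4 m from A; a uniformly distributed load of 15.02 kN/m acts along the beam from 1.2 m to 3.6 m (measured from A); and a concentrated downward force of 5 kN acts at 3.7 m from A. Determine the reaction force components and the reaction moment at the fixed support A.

A_x = 0, A_y = 136.0 kN, M_A = 398.3 kN·m

Resultant of the distributed load: 15.02 × 2.4 = 36.048 kN at 2.4 m from A.
ΣF_x = 0: A_x = 0.
ΣF_y = 0: A_y − 30 − 65 − 15.02·2.4 − 5 = 0 → A_y = 136.0 kN.
ΣM about A: M_A − 30·1.2 − 101.3 − 65·2.4 − (15.02·2.4)·2.4 − 5·3.7 = 0 → M_A = 398.3 kN·m.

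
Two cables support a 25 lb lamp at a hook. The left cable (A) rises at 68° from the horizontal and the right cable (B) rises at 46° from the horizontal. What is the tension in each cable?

ΣF_x = 0: −T_A·cos68° + T_B·cos46° = 0 → T_B = 0.539267·T_A.
ΣF_y = 0: T_A·sin68° + T_B·sin46° = 25.
Substitute: T_A·(0.927184 + 0.539267·0.71934) = 25 → T_A = 19.01 lb.
Then T_B = 0.539267 × 19.01 = 10.25 lb.

T_A = 19.01 lb, T_B = 10.25 lb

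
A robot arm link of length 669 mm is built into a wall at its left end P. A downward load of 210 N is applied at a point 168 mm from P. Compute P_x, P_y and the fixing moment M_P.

P_x = 0, P_y = 210.0 N, M_P = 35280 N·mm

ΣF_x = 0: P_x = 0.
ΣF_y = 0: P_y − 210 = 0 → P_y = 210.0 N.
ΣM about P: M_P − 210·168 = 0 → M_P = 35280 N·mm.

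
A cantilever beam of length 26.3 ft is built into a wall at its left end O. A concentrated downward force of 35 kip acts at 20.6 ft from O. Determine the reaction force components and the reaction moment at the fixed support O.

O_x = 0, O_y = 35.00 kip, M_O = 721.0 kip·ft

ΣF_x = 0: O_x = 0.
ΣF_y = 0: O_y − 35 = 0 → O_y = 35.00 kip.
ΣM about O: M_O − 35·20.6 = 0 → M_O = 721.0 kip·ft.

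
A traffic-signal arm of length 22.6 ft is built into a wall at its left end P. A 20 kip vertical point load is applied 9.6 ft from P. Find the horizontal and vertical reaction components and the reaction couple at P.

P_x = 0, P_y = 20.00 kip, M_P = 192.0 kip·ft

ΣF_x = 0: P_x = 0.
ΣF_y = 0: P_y − 20 = 0 → P_y = 20.00 kip.
ΣM about P: M_P − 20·9.6 = 0 → M_P = 192.0 kip·ft.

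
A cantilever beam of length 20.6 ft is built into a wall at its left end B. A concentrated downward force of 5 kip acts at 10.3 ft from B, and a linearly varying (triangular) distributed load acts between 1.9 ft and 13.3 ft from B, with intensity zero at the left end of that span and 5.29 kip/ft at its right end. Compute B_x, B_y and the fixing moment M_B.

B_x = 0, B_y = 35.15 kip, M_B = 338.0 kip·ft

Resultant of the triangular load: ½ × 5.29 × 11.4 = 30.153 kip, acting at 9.5 ft from B (one-third of the span from the peak).
ΣF_x = 0: B_x = 0.
ΣF_y = 0: B_y − 5 − ½·5.29·11.4 = 0 → B_y = 35.15 kip.
ΣM about B: M_B − 5·10.3 − (½·5.29·11.4)·9.5 = 0 → M_B = 338.0 kip·ft.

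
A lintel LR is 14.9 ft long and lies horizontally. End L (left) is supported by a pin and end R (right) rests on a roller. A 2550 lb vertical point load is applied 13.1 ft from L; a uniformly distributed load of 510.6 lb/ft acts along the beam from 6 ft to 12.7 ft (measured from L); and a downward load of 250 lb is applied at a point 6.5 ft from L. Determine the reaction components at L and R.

L_x = 0, L_y = 1723 lb, R_y = 4498 lb

Resultant of the distributed load: 510.6 × 6.7 = 3421.02 lb at 9.35 ft from L.
Taking moments about L: R_y·14.9 − 2550·13.1 − (510.6·6.7)·9.35 − 250·6.5 = 0 → R_y = 67016.537/14.9 = 4497.75 ≈ 4498 lb.
ΣF_y = 0: L_y + 4497.75 − 2550 − 510.6·6.7 − 250 = 0 → L_y = 1723 lb.
ΣF_x = 0: no horizontal applied forces, so L_x = 0.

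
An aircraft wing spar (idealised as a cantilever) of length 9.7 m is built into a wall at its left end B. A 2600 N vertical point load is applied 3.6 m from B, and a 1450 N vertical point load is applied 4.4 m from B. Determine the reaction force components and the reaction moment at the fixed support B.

ΣF_x = 0: B_x = 0.
ΣF_y = 0: B_y − 2600 − 1450 = 0 → B_y = 4050 N.
ΣM about B: M_B − 2600·3.6 − 1450·4.4 = 0 → M_B = 15740 N·m.

B_x = 0, B_y = 4050 N, M_B = 15740 N·m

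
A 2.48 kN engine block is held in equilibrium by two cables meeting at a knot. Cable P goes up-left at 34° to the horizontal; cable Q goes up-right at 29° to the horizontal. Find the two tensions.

T_P = 2.434 kN, T_Q = 2.308 kN

ΣF_x = 0: −T_P·cos34° + T_Q·cos29° = 0 → T_Q = 0.947883·T_P.
ΣF_y = 0: T_P·sin34° + T_Q·sin29° = 2.48.
Substitute: T_P·(0.559193 + 0.947883·0.48481) = 2.48 → T_P = 2.43439 ≈ 2.434 kN.
Then T_Q = 0.947883 × 2.43439 = 2.308 kN.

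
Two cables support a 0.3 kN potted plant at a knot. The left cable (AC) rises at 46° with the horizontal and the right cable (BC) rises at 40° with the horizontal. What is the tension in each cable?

T_AC = 0.2304 kN, T_BC = 0.2089 kN

ΣF_x = 0: −T_AC·cos46° + T_BC·cos40° = 0 → T_BC = 0.906812·T_AC.
ΣF_y = 0: T_AC·sin46° + T_BC·sin40° = 0.3.
Substitute: T_AC·(0.71934 + 0.906812·0.642788) = 0.3 → T_AC = 0.230374 ≈ 0.2304 kN.
Then T_BC = 0.906812 × 0.230374 = 0.2089 kN.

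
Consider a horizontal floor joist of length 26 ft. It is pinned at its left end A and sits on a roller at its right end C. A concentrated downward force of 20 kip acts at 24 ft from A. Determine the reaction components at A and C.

A_x = 0, A_y = 1.538 kip, C_y = 18.46 kip

ΣM about A: C_y·26 − 20·24 = 0 → C_y = 480/26 = 18.4615 ≈ 18.46 kip.
ΣF_y = 0: A_y + 18.4615 − 20 = 0 → A_y = 1.538 kip.
ΣF_x = 0: no horizontal applied forces, so A_x = 0.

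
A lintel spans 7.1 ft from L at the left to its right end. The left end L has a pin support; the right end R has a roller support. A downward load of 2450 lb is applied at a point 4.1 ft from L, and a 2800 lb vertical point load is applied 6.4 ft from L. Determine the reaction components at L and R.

ΣM about L: R_y·7.1 − 2450·4.1 − 2800·6.4 = 0 → R_y = 27965/7.1 = 3938.73 ≈ 3939 lb.
ΣF_y = 0: L_y + 3938.73 − 2450 − 2800 = 0 → L_y = 1311 lb.
ΣF_x = 0: no horizontal applied forces, so L_x = 0.

L_x = 0, L_y = 1311 lb, R_y = 3939 lb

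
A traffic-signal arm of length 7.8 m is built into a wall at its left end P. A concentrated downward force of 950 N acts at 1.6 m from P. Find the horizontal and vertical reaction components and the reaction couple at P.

P_x = 0, P_y = 950.0 N, M_P = 1520 N·m

ΣF_x = 0: P_x = 0.
ΣF_y = 0: P_y − 950 = 0 → P_y = 950.0 N.
ΣM about P: M_P − 950·1.6 = 0 → M_P = 1520 N·m.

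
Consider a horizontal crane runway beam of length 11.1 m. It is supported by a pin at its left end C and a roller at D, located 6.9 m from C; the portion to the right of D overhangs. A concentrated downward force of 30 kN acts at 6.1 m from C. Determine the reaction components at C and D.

Moments about C: D_y·6.9 − 30·6.1 = 0 → D_y = 183/6.9 = 26.5217 ≈ 26.52 kN.
ΣF_y = 0: C_y + 26.5217 − 30 = 0 → C_y = 3.478 kN.
ΣF_x = 0: no horizontal applied forces, so C_x = 0.

C_x = 0, C_y = 3.478 kN, D_y = 26.52 kN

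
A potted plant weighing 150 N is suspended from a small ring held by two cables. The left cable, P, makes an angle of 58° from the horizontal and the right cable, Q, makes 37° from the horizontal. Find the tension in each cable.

T_P = 120.3 N, T_Q = 79.79 N

ΣF_x = 0: −T_P·cos58° + T_Q·cos37° = 0 → T_Q = 0.663531·T_P.
ΣF_y = 0: T_P·sin58° + T_Q·sin37° = 150.
Substitute: T_P·(0.848048 + 0.663531·0.601815) = 150 → T_P = 120.253 ≈ 120.3 N.
Then T_Q = 0.663531 × 120.253 = 79.79 N.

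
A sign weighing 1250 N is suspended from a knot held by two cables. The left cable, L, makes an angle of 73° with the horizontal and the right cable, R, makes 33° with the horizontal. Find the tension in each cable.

ΣF_x = 0: −T_L·cos73° + T_R·cos33° = 0 → T_R = 0.348613·T_L.
ΣF_y = 0: T_L·sin73° + T_R·sin33° = 1250.
Substitute: T_L·(0.956305 + 0.348613·0.544639) = 1250 → T_L = 1090.59 ≈ 1091 N.
Then T_R = 0.348613 × 1090.59 = 380.2 N.

T_L = 1091 N, T_R = 380.2 N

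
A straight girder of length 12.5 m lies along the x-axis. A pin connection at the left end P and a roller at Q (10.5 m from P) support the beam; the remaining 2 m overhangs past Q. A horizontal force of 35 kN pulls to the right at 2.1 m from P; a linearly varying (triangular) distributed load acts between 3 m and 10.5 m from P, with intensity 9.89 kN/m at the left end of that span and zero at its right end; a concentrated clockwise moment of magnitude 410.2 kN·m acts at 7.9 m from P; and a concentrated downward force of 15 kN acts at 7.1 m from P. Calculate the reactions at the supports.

P_x = -35.00 kN, P_y = -16.55 kN, Q_y = 68.64 kN

Resultant of the triangular load: ½ × 9.89 × 7.5 = 37.0875 kN, acting at 5.5 m from P (one-third of the span from the peak).
ΣM about P: Q_y·10.5 − (½·9.89·7.5)·5.5 − 410.2 − 15·7.1 = 0 → Q_y = 720.68125/10.5 = 68.6363 ≈ 68.64 kN.
ΣF_y = 0: P_y + 68.6363 − ½·9.89·7.5 − 15 = 0 → P_y = -16.55 kN.
ΣF_x = 0: P_x + 35 = 0 → P_x = -35.00 kN.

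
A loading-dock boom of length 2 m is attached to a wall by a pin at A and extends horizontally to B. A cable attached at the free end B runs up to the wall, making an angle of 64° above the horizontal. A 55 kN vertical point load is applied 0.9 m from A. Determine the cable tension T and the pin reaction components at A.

ΣM about A: T·sin64°·2 − 55·0.9 = 0 → T = 49.5/(2·0.898794) = 27.5369 ≈ 27.54 kN.
ΣF_x = 0: A_x − T·cos64° = 0 → A_x = 27.5369 × 0.438371 = 12.07 kN.
ΣF_y = 0: A_y + T·sin64° − 55 = 0 → A_y = 55 − 27.5369 × 0.898794 = 30.25 kN.

T = 27.54 kN, A_x = 12.07 kN, A_y = 30.25 kN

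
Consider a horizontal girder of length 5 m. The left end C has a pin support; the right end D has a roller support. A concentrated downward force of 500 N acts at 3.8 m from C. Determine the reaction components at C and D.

Taking moments about C: D_y·5 − 500·3.8 = 0 → D_y = 1900/5 = 380.0 N.
ΣF_y = 0: C_y + 380 − 500 = 0 → C_y = 120.0 N.
ΣF_x = 0: no horizontal applied forces, so C_x = 0.

C_x = 0, C_y = 120.0 N, D_y = 380.0 N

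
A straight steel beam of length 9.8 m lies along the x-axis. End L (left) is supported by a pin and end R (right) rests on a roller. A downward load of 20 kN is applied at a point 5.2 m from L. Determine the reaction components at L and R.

ΣM about L: R_y·9.8 − 20·5.2 = 0 → R_y = 104/9.8 = 10.6122 ≈ 10.61 kN.
ΣF_y = 0: L_y + 10.6122 − 20 = 0 → L_y = 9.388 kN.
ΣF_x = 0: no horizontal applied forces, so L_x = 0.

L_x = 0, L_y = 9.388 kN, R_y = 10.61 kN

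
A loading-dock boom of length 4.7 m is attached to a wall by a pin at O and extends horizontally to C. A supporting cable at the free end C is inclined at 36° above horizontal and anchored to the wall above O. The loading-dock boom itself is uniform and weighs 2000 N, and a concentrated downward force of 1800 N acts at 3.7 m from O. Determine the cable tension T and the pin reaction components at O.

ΣM about O: T·sin36°·4.7 − 2000·2.35 − 1800·3.7 = 0 → T = 11360/(4.7·0.587785) = 4112.08 ≈ 4112 N.
ΣF_x = 0: O_x − T·cos36° = 0 → O_x = 4112.08 × 0.809017 = 3327 N.
ΣF_y = 0: O_y + T·sin36° − 2000 − 1800 = 0 → O_y = 3800 − 4112.08 × 0.587785 = 1383 N.

T = 4112 N, O_x = 3327 N, O_y = 1383 N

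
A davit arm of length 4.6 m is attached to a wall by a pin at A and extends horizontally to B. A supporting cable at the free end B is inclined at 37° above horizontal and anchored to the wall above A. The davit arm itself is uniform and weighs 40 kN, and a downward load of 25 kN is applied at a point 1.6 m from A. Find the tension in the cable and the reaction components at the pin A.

ΣM about A: T·sin37°·4.6 − 40·2.3 − 25·1.6 = 0 → T = 132/(4.6·0.601815) = 47.6818 ≈ 47.68 kN.
ΣF_x = 0: A_x − T·cos37° = 0 → A_x = 47.6818 × 0.798636 = 38.08 kN.
ΣF_y = 0: A_y + T·sin37° − 40 − 25 = 0 → A_y = 65 − 47.6818 × 0.601815 = 36.30 kN.

T = 47.68 kN, A_x = 38.08 kN, A_y = 36.30 kN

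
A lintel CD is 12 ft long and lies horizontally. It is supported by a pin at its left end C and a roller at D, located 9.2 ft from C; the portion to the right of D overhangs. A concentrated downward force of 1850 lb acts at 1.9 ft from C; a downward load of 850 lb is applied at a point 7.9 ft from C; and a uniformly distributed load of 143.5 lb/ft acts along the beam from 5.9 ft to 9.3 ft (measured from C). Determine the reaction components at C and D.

C_x = 0, C_y = 1673 lb, D_y = 1515 lb

Resultant of the distributed load: 143.5 × 3.4 = 487.9 lb at 7.6 ft from C.
ΣM about C: D_y·9.2 − 1850·1.9 − 850·7.9 − (143.5·3.4)·7.6 = 0 → D_y = 13938.04/9.2 = 1515 lb.
ΣF_y = 0: C_y + 1515 − 1850 − 850 − 143.5·3.4 = 0 → C_y = 1673 lb.
ΣF_x = 0: no horizontal applied forces, so C_x = 0.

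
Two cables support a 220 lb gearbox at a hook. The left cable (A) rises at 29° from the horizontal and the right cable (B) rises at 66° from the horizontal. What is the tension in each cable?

T_A = 89.82 lb, T_B = 193.2 lb

ΣF_x = 0: −T_A·cos29° + T_B·cos66° = 0 → T_B = 2.15033·T_A.
ΣF_y = 0: T_A·sin29° + T_B·sin66° = 220.
Substitute: T_A·(0.48481 + 2.15033·0.913545) = 220 → T_A = 89.824 ≈ 89.82 lb.
Then T_B = 2.15033 × 89.824 = 193.2 lb.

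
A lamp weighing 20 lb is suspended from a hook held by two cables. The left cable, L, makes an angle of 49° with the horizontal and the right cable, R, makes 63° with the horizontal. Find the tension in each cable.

ΣF_x = 0: −T_L·cos49° + T_R·cos63° = 0 → T_R = 1.44509·T_L.
ΣF_y = 0: T_L·sin49° + T_R·sin63° = 20.
Substitute: T_L·(0.75471 + 1.44509·0.891007) = 20 → T_L = 9.7929 ≈ 9.793 lb.
Then T_R = 1.44509 × 9.7929 = 14.15 lb.

T_L = 9.793 lb, T_R = 14.15 lb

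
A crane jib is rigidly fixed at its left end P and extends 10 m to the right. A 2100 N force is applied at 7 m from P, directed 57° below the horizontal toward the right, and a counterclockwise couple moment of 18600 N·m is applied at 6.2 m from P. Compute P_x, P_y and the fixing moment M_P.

P_x = -1144 N, P_y = 1761 N, M_P = -6272 N·m

ΣF_x = 0: P_x + 2100·cos57° = 0 → P_x = -1144 N.
ΣF_y = 0: P_y − 2100·sin57° = 0 → P_y = 1761 N.
ΣM about P: M_P − 2100·sin57°·7 + 18600 = 0 → M_P = -6272 N·m.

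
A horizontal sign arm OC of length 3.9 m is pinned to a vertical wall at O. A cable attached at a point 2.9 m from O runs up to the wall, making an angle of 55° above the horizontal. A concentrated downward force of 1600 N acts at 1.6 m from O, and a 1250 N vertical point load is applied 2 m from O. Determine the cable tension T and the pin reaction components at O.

T = 2130 N, O_x = 1222 N, O_y = 1105 N

ΣM about O: T·sin55°·2.9 − 1600·1.6 − 1250·2 = 0 → T = 5060/(2.9·0.819152) = 2130.04 ≈ 2130 N.
ΣF_x = 0: O_x − T·cos55° = 0 → O_x = 2130.04 × 0.573576 = 1222 N.
ΣF_y = 0: O_y + T·sin55° − 1600 − 1250 = 0 → O_y = 2850 − 2130.04 × 0.819152 = 1105 N.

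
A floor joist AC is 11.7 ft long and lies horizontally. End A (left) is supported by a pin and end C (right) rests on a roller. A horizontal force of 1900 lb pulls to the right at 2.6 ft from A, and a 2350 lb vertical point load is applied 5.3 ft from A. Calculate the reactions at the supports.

A_x = -1900 lb, A_y = 1285 lb, C_y = 1065 lb

ΣM about A: C_y·11.7 − 2350·5.3 = 0 → C_y = 12455/11.7 = 1064.53 ≈ 1065 lb.
ΣF_y = 0: A_y + 1064.53 − 2350 = 0 → A_y = 1285 lb.
ΣF_x = 0: A_x + 1900 = 0 → A_x = -1900 lb.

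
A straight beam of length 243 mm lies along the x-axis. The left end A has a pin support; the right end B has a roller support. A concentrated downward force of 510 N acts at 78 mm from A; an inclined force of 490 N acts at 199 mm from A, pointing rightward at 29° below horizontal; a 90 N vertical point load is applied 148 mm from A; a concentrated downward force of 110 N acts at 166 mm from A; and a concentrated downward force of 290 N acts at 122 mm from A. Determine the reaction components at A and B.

A_x = -428.6 N, A_y = 603.8 N, B_y = 633.8 N

Moments about A: B_y·243 − 510·78 − 490·sin29°·199 − 90·148 − 110·166 − 290·122 = 0 → B_y = 154014/243 = 633.802 ≈ 633.8 N.
ΣF_y = 0: A_y + 633.802 − 510 − 490·sin29° − 90 − 110 − 290 = 0 → A_y = 603.8 N.
ΣF_x = 0: A_x + 490·cos29° = 0 → A_x = -428.6 N.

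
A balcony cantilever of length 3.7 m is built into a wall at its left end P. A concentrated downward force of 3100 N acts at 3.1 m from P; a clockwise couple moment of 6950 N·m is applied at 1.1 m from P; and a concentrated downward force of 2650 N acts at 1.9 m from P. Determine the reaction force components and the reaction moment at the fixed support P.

ΣF_x = 0: P_x = 0.
ΣF_y = 0: P_y − 3100 − 2650 = 0 → P_y = 5750 N.
ΣM about P: M_P − 3100·3.1 − 6950 − 2650·1.9 = 0 → M_P = 21600 N·m.

P_x = 0, P_y = 5750 N, M_P = 21600 N·m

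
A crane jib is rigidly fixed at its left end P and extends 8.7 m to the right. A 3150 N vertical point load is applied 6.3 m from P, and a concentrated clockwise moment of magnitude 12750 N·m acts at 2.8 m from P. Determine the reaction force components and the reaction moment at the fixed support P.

ΣF_x = 0: P_x = 0.
ΣF_y = 0: P_y − 3150 = 0 → P_y = 3150 N.
ΣM about P: M_P − 3150·6.3 − 12750 = 0 → M_P = 32600 N·m.

P_x = 0, P_y = 3150 N, M_P = 32600 N·m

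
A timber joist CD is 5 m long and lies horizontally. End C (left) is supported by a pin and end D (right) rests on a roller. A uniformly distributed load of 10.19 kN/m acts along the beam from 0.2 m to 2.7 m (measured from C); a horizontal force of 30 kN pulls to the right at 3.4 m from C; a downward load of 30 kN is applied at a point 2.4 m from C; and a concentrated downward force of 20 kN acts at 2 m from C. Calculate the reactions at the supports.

Resultant of the distributed load: 10.19 × 2.5 = 25.475 kN at 1.45 m from C.
Taking moments about C: D_y·5 − (10.19·2.5)·1.45 − 30·2.4 − 20·2 = 0 → D_y = 148.93875/5 = 29.7877 ≈ 29.79 kN.
ΣF_y = 0: C_y + 29.7877 − 10.19·2.5 − 30 − 20 = 0 → C_y = 45.69 kN.
ΣF_x = 0: C_x + 30 = 0 → C_x = -30.00 kN.

C_x = -30.00 kN, C_y = 45.69 kN, D_y = 29.79 kN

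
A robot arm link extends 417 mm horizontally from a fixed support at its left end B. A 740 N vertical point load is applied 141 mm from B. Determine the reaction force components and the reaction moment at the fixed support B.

B_x = 0, B_y = 740.0 N, M_B = 104300 N·mm

ΣF_x = 0: B_x = 0.
ΣF_y = 0: B_y − 740 = 0 → B_y = 740.0 N.
ΣM about B: M_B − 740·141 = 0 → M_B = 104300 N·mm.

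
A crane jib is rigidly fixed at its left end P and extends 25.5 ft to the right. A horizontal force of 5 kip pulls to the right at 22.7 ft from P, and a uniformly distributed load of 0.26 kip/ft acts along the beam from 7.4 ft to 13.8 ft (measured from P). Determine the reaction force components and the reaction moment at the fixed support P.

P_x = -5.000 kip, P_y = 1.664 kip, M_P = 17.64 kip·ft

Resultant of the distributed load: 0.26 × 6.4 = 1.664 kip at 10.6 ft from P.
ΣF_x = 0: P_x + 5 = 0 → P_x = -5.000 kip.
ΣF_y = 0: P_y − 0.26·6.4 = 0 → P_y = 1.664 kip.
ΣM about P: M_P − (0.26·6.4)·10.6 = 0 → M_P = 17.64 kip·ft.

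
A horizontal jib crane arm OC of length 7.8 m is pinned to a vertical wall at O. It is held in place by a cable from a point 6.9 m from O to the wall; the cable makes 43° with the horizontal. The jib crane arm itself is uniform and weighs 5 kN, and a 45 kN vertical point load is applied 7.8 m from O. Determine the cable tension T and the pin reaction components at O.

ΣM about O: T·sin43°·6.9 − 5·3.9 − 45·7.8 = 0 → T = 370.5/(6.9·0.681998) = 78.7329 ≈ 78.73 kN.
ΣF_x = 0: O_x − T·cos43° = 0 → O_x = 78.7329 × 0.731354 = 57.58 kN.
ΣF_y = 0: O_y + T·sin43° − 5 − 45 = 0 → O_y = 50 − 78.7329 × 0.681998 = -3.696 kN.

T = 78.73 kN, O_x = 57.58 kN, O_y = -3.696 kN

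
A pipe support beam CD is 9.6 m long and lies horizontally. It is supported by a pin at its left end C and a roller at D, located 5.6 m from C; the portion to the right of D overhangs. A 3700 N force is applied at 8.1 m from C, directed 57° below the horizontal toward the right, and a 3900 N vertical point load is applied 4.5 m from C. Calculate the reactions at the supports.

Moments about C: D_y·5.6 − 3700·sin57°·8.1 − 3900·4.5 = 0 → D_y = 42685/5.6 = 7622.32 ≈ 7622 N.
ΣF_y = 0: C_y + 7622.32 − 3700·sin57° − 3900 = 0 → C_y = -619.2 N.
ΣF_x = 0: C_x + 3700·cos57° = 0 → C_x = -2015 N.

C_x = -2015 N, C_y = -619.2 N, D_y = 7622 N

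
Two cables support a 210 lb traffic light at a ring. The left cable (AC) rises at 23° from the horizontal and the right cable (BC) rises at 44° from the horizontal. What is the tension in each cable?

T_AC = 164.1 lb, T_BC = 210.0 lb

ΣF_x = 0: −T_AC·cos23° + T_BC·cos44° = 0 → T_BC = 1.27965·T_AC.
ΣF_y = 0: T_AC·sin23° + T_BC·sin44° = 210.
Substitute: T_AC·(0.390731 + 1.27965·0.694658) = 210 → T_AC = 164.107 ≈ 164.1 lb.
Then T_BC = 1.27965 × 164.107 = 210.0 lb.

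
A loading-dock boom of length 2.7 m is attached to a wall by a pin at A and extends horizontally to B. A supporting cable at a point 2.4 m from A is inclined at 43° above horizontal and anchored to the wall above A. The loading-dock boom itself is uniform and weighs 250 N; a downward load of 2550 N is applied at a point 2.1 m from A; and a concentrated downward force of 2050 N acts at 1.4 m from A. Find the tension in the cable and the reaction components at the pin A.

ΣM about A: T·sin43°·2.4 − 250·1.35 − 2550·2.1 − 2050·1.4 = 0 → T = 8562.5/(2.4·0.681998) = 5231.26 ≈ 5231 N.
ΣF_x = 0: A_x − T·cos43° = 0 → A_x = 5231.26 × 0.731354 = 3826 N.
ΣF_y = 0: A_y + T·sin43° − 250 − 2550 − 2050 = 0 → A_y = 4850 − 5231.26 × 0.681998 = 1282 N.

T = 5231 N, A_x = 3826 N, A_y = 1282 N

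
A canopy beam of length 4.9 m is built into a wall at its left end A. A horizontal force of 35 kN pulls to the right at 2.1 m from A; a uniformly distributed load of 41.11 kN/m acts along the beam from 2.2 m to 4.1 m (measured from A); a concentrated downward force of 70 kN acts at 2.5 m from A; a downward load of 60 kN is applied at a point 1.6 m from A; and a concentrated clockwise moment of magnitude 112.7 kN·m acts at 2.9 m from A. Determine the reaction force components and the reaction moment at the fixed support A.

Resultant of the distributed load: 41.11 × 1.9 = 78.109 kN at 3.15 m from A.
ΣF_x = 0: A_x + 35 = 0 → A_x = -35.00 kN.
ΣF_y = 0: A_y − 41.11·1.9 − 70 − 60 = 0 → A_y = 208.1 kN.
ΣM about A: M_A − (41.11·1.9)·3.15 − 70·2.5 − 60·1.6 − 112.7 = 0 → M_A = 629.7 kN·m.

A_x = -35.00 kN, A_y = 208.1 kN, M_A = 629.7 kN·m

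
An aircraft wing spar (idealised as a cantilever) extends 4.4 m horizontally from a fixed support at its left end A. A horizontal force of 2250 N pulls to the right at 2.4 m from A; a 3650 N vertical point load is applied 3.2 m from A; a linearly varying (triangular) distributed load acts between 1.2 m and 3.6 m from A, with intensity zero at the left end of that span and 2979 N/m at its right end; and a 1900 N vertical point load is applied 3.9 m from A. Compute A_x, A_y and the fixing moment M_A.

Resultant of the triangular load: ½ × 2979 × 2.4 = 3574.8 N, acting at 2.8 m from A (one-third of the span from the peak).
ΣF_x = 0: A_x + 2250 = 0 → A_x = -2250 N.
ΣF_y = 0: A_y − 3650 − ½·2979·2.4 − 1900 = 0 → A_y = 9125 N.
ΣM about A: M_A − 3650·3.2 − (½·2979·2.4)·2.8 − 1900·3.9 = 0 → M_A = 29100 N·m.

A_x = -2250 N, A_y = 9125 N, M_A = 29100 N·m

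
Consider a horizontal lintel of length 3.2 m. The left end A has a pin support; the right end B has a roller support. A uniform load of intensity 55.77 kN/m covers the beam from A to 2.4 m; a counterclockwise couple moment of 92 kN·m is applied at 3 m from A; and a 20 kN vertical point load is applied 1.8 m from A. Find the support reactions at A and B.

A_x = 0, A_y = 121.2 kN, B_y = 32.69 kN

Resultant of the distributed load: 55.77 × 2.4 = 133.848 kN at 1.2 m from A.
Taking moments about A: B_y·3.2 − (55.77·2.4)·1.2 + 92 − 20·1.8 = 0 → B_y = 104.6176/3.2 = 32.693 ≈ 32.69 kN.
ΣF_y = 0: A_y + 32.693 − 55.77·2.4 − 20 = 0 → A_y = 121.2 kN.
ΣF_x = 0: no horizontal applied forces, so A_x = 0.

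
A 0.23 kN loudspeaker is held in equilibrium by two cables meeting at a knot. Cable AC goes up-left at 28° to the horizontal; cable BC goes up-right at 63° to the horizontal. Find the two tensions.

ΣF_x = 0: −T_AC·cos28° + T_BC·cos63° = 0 → T_BC = 1.94486·T_AC.
ΣF_y = 0: T_AC·sin28° + T_BC·sin63° = 0.23.
Substitute: T_AC·(0.469472 + 1.94486·0.891007) = 0.23 → T_AC = 0.104434 ≈ 0.1044 kN.
Then T_BC = 1.94486 × 0.104434 = 0.2031 kN.

T_AC = 0.1044 kN, T_BC = 0.2031 kN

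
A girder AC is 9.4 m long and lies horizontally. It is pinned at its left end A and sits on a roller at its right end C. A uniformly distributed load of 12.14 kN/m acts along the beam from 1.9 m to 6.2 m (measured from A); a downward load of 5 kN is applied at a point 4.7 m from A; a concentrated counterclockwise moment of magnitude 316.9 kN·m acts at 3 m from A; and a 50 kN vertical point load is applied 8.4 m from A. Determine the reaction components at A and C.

Resultant of the distributed load: 12.14 × 4.3 = 52.202 kN at 4.05 m from A.
ΣM about A: C_y·9.4 − (12.14·4.3)·4.05 − 5·4.7 + 316.9 − 50·8.4 = 0 → C_y = 338.0181/9.4 = 35.9594 ≈ 35.96 kN.
ΣF_y = 0: A_y + 35.9594 − 12.14·4.3 − 5 − 50 = 0 → A_y = 71.24 kN.
ΣF_x = 0: no horizontal applied forces, so A_x = 0.

A_x = 0, A_y = 71.24 kN, C_y = 35.96 kN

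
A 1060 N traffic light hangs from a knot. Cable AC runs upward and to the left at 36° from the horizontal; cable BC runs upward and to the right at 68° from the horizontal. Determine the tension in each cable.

ΣF_x = 0: −T_AC·cos36° + T_BC·cos68° = 0 → T_BC = 2.15964·T_AC.
ΣF_y = 0: T_AC·sin36° + T_BC·sin68° = 1060.
Substitute: T_AC·(0.587785 + 2.15964·0.927184) = 1060 → T_AC = 409.24 ≈ 409.2 N.
Then T_BC = 2.15964 × 409.24 = 883.8 N.

T_AC = 409.2 N, T_BC = 883.8 N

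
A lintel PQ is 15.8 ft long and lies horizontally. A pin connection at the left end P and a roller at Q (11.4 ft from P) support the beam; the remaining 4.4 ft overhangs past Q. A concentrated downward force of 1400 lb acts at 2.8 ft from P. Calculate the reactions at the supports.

P_x = 0, P_y = 1056 lb, Q_y = 343.9 lb

Moments about P: Q_y·11.4 − 1400·2.8 = 0 → Q_y = 3920/11.4 = 343.86 ≈ 343.9 lb.
ΣF_y = 0: P_y + 343.86 − 1400 = 0 → P_y = 1056 lb.
ΣF_x = 0: no horizontal applied forces, so P_x = 0.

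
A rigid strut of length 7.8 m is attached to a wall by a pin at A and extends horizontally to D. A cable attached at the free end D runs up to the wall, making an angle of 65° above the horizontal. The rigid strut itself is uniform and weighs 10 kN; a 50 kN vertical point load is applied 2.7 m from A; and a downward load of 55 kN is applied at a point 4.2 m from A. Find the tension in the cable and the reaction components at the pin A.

T = 57.29 kN, A_x = 24.21 kN, A_y = 63.08 kN

ΣM about A: T·sin65°·7.8 − 10·3.9 − 50·2.7 − 55·4.2 = 0 → T = 405/(7.8·0.906308) = 57.2908 ≈ 57.29 kN.
ΣF_x = 0: A_x − T·cos65° = 0 → A_x = 57.2908 × 0.422618 = 24.21 kN.
ΣF_y = 0: A_y + T·sin65° − 10 − 50 − 55 = 0 → A_y = 115 − 57.2908 × 0.906308 = 63.08 kN.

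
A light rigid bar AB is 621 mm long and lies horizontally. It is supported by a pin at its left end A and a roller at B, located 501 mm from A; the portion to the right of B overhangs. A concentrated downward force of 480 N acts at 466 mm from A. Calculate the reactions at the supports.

ΣM about A: B_y·501 − 480·466 = 0 → B_y = 223680/501 = 446.467 ≈ 446.5 N.
ΣF_y = 0: A_y + 446.467 − 480 = 0 → A_y = 33.53 N.
ΣF_x = 0: no horizontal applied forces, so A_x = 0.

A_x = 0, A_y = 33.53 N, B_y = 446.5 N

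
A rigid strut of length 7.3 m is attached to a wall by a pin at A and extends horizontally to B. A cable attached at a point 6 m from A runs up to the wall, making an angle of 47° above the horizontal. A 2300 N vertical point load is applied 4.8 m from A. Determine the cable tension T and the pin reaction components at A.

T = 2516 N, A_x = 1716 N, A_y = 460.0 N

ΣM about A: T·sin47°·6 − 2300·4.8 = 0 → T = 11040/(6·0.731354) = 2515.88 ≈ 2516 N.
ΣF_x = 0: A_x − T·cos47° = 0 → A_x = 2515.88 × 0.681998 = 1716 N.
ΣF_y = 0: A_y + T·sin47° − 2300 = 0 → A_y = 2300 − 2515.88 × 0.731354 = 460.0 N.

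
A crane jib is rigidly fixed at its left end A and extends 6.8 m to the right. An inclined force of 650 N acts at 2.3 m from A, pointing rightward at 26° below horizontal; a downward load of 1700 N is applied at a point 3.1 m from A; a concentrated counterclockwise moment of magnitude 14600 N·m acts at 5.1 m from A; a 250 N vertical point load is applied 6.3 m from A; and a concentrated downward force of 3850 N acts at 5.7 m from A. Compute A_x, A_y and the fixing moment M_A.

A_x = -584.2 N, A_y = 6085 N, M_A = 14850 N·m

ΣF_x = 0: A_x + 650·cos26° = 0 → A_x = -584.2 N.
ΣF_y = 0: A_y − 650·sin26° − 1700 − 250 − 3850 = 0 → A_y = 6085 N.
ΣM about A: M_A − 650·sin26°·2.3 − 1700·3.1 + 14600 − 250·6.3 − 3850·5.7 = 0 → M_A = 14850 N·m.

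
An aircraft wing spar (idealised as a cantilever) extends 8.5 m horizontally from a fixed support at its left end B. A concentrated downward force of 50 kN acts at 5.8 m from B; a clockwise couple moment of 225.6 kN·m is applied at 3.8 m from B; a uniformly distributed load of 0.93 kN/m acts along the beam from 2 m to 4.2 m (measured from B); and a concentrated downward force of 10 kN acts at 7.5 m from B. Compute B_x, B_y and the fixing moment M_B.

Resultant of the distributed load: 0.93 × 2.2 = 2.046 kN at 3.1 m from B.
ΣF_x = 0: B_x = 0.
ΣF_y = 0: B_y − 50 − 0.93·2.2 − 10 = 0 → B_y = 62.05 kN.
ΣM about B: M_B − 50·5.8 − 225.6 − (0.93·2.2)·3.1 − 10·7.5 = 0 → M_B = 596.9 kN·m.

B_x = 0, B_y = 62.05 kN, M_B = 596.9 kN·m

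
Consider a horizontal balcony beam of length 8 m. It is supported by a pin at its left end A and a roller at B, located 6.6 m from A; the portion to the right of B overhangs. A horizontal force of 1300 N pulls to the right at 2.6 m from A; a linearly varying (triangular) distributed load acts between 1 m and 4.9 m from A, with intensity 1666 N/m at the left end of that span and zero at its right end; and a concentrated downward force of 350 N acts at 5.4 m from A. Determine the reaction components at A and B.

A_x = -1300 N, A_y = 2180 N, B_y = 1418 N

Resultant of the triangular load: ½ × 1666 × 3.9 = 3248.7 N, acting at 2.3 m from A (one-third of the span from the peak).
Moments about A: B_y·6.6 − (½·1666·3.9)·2.3 − 350·5.4 = 0 → B_y = 9362.01/6.6 = 1418.49 ≈ 1418 N.
ΣF_y = 0: A_y + 1418.49 − ½·1666·3.9 − 350 = 0 → A_y = 2180 N.
ΣF_x = 0: A_x + 1300 = 0 → A_x = -1300 N.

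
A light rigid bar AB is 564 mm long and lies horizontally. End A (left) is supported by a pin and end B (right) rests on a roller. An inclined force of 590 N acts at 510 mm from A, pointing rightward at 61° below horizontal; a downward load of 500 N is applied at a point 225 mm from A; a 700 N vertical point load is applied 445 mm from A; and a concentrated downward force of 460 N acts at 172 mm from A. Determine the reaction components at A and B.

A_x = -286.0 N, A_y = 817.3 N, B_y = 1359 N

Taking moments about A: B_y·564 − 590·sin61°·510 − 500·225 − 700·445 − 460·172 = 0 → B_y = 766293/564 = 1358.68 ≈ 1359 N.
ΣF_y = 0: A_y + 1358.68 − 590·sin61° − 500 − 700 − 460 = 0 → A_y = 817.3 N.
ΣF_x = 0: A_x + 590·cos61° = 0 → A_x = -286.0 N.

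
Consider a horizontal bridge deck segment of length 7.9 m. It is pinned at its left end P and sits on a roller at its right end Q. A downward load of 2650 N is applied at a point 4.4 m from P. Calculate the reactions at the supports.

Taking moments about P: Q_y·7.9 − 2650·4.4 = 0 → Q_y = 11660/7.9 = 1475.95 ≈ 1476 N.
ΣF_y = 0: P_y + 1475.95 − 2650 = 0 → P_y = 1174 N.
ΣF_x = 0: no horizontal applied forces, so P_x = 0.

P_x = 0, P_y = 1174 N, Q_y = 1476 N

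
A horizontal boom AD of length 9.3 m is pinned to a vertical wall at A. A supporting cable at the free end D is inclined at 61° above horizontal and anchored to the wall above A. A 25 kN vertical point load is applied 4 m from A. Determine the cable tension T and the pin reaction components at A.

ΣM about A: T·sin61°·9.3 − 25·4 = 0 → T = 100/(9.3·0.87462) = 12.2941 ≈ 12.29 kN.
ΣF_x = 0: A_x − T·cos61° = 0 → A_x = 12.2941 × 0.48481 = 5.960 kN.
ΣF_y = 0: A_y + T·sin61° − 25 = 0 → A_y = 25 − 12.2941 × 0.87462 = 14.25 kN.

T = 12.29 kN, A_x = 5.960 kN, A_y = 14.25 kN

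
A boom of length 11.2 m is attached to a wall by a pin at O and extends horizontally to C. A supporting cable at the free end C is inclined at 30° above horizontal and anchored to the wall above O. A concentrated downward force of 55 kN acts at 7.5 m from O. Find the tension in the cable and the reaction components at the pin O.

ΣM about O: T·sin30°·11.2 − 55·7.5 = 0 → T = 412.5/(11.2·0.5) = 73.6607 ≈ 73.66 kN.
ΣF_x = 0: O_x − T·cos30° = 0 → O_x = 73.6607 × 0.866025 = 63.79 kN.
ΣF_y = 0: O_y + T·sin30° − 55 = 0 → O_y = 55 − 73.6607 × 0.5 = 18.17 kN.

T = 73.66 kN, O_x = 63.79 kN, O_y = 18.17 kN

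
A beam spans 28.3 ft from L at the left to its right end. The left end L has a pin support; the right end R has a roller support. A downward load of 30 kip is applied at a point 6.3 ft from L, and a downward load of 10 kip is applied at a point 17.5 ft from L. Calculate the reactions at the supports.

L_x = 0, L_y = 27.14 kip, R_y = 12.86 kip

Taking moments about L: R_y·28.3 − 30·6.3 − 10·17.5 = 0 → R_y = 364/28.3 = 12.8622 ≈ 12.86 kip.
ΣF_y = 0: L_y + 12.8622 − 30 − 10 = 0 → L_y = 27.14 kip.
ΣF_x = 0: no horizontal applied forces, so L_x = 0.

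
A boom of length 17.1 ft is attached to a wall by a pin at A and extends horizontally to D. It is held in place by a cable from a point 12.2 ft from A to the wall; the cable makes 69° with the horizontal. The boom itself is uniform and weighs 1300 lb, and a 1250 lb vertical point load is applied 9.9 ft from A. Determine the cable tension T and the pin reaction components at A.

ΣM about A: T·sin69°·12.2 − 1300·8.55 − 1250·9.9 = 0 → T = 23490/(12.2·0.93358) = 2062.39 ≈ 2062 lb.
ΣF_x = 0: A_x − T·cos69° = 0 → A_x = 2062.39 × 0.358368 = 739.1 lb.
ΣF_y = 0: A_y + T·sin69° − 1300 − 1250 = 0 → A_y = 2550 − 2062.39 × 0.93358 = 624.6 lb.

T = 2062 lb, A_x = 739.1 lb, A_y = 624.6 lb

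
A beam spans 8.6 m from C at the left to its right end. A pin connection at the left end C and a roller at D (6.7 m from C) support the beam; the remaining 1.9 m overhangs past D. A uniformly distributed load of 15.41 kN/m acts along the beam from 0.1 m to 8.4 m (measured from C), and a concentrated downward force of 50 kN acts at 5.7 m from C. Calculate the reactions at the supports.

C_x = 0, C_y = 54.23 kN, D_y = 123.7 kN

Resultant of the distributed load: 15.41 × 8.3 = 127.903 kN at 4.25 m from C.
Moments about C: D_y·6.7 − (15.41·8.3)·4.25 − 50·5.7 = 0 → D_y = 828.58775/6.7 = 123.67 ≈ 123.7 kN.
ΣF_y = 0: C_y + 123.67 − 15.41·8.3 − 50 = 0 → C_y = 54.23 kN.
ΣF_x = 0: no horizontal applied forces, so C_x = 0.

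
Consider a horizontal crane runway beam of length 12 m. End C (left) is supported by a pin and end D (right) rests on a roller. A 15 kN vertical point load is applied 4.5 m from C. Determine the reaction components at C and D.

C_x = 0, C_y = 9.375 kN, D_y = 5.625 kN

Taking moments about C: D_y·12 − 15·4.5 = 0 → D_y = 67.5/12 = 5.625 kN.
ΣF_y = 0: C_y + 5.625 − 15 = 0 → C_y = 9.375 kN.
ΣF_x = 0: no horizontal applied forces, so C_x = 0.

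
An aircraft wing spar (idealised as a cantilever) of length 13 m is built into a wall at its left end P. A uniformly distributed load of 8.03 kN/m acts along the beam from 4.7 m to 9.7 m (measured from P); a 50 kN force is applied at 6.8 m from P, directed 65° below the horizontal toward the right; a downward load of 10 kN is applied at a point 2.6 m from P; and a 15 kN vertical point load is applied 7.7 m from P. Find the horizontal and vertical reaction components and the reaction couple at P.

P_x = -21.13 kN, P_y = 110.5 kN, M_P = 738.7 kN·m

Resultant of the distributed load: 8.03 × 5 = 40.15 kN at 7.2 m from P.
ΣF_x = 0: P_x + 50·cos65° = 0 → P_x = -21.13 kN.
ΣF_y = 0: P_y − 8.03·5 − 50·sin65° − 10 − 15 = 0 → P_y = 110.5 kN.
ΣM about P: M_P − (8.03·5)·7.2 − 50·sin65°·6.8 − 10·2.6 − 15·7.7 = 0 → M_P = 738.7 kN·m.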